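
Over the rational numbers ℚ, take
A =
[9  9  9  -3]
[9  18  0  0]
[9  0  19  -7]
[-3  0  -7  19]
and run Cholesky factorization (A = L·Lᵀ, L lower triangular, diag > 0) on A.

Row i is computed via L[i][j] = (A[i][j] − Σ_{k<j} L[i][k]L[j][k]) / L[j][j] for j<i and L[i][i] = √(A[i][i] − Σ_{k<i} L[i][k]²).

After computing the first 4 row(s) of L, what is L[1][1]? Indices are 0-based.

Step 1: L[0][0] = √(9) = 3.
  L[1][0] = (9) / L[0][0] = 3.
Step 2: L[1][1] = √(9) = 3.
  L[2][0] = (9) / L[0][0] = 3.
  L[2][1] = (-9) / L[1][1] = -3.
Step 3: L[2][2] = √(1) = 1.
  L[3][0] = (-3) / L[0][0] = -1.
  L[3][1] = (3) / L[1][1] = 1.
  L[3][2] = (-1) / L[2][2] = -1.
Step 4: L[3][3] = √(16) = 4.

L[1][1] = 3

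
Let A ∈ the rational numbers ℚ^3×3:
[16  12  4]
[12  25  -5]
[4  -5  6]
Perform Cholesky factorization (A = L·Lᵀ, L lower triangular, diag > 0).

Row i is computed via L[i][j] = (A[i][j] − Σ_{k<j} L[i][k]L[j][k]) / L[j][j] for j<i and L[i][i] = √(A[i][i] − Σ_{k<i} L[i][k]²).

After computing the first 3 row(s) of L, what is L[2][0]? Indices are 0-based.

Step 1: L[0][0] = √(16) = 4.
  L[1][0] = (12) / L[0][0] = 3.
Step 2: L[1][1] = √(16) = 4.
  L[2][0] = (4) / L[0][0] = 1.
  L[2][1] = (-8) / L[1][1] = -2.
Step 3: L[2][2] = √(1) = 1.

L[2][0] = 1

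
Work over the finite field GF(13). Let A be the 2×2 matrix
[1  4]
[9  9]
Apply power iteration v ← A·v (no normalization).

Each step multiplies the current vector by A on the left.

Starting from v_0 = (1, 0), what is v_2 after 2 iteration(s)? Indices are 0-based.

v_0 = (1, 0).
v_1 = A·v_0 = (1, 9).
v_2 = A·v_1 = (11, 12).

v_2 = (11, 12)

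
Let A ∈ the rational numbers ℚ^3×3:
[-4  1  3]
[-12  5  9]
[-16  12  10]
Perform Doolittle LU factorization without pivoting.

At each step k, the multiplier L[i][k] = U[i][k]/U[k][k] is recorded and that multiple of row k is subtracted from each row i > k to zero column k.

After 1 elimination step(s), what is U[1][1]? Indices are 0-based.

U[1][1] = 2

[col 0] pivot -4
  R1 -= 3*R0 → (0, 2, 0)  (L[1][0] := 3)
  R2 -= 4*R0 → (0, 8, -2)  (L[2][0] := 4)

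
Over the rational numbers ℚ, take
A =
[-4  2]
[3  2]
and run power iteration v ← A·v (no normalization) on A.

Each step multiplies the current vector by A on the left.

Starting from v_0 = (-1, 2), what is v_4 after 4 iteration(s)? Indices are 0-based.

v_0 = (-1, 2).
v_1 = A·v_0 = (8, 1).
v_2 = A·v_1 = (-30, 26).
v_3 = A·v_2 = (172, -38).
v_4 = A·v_3 = (-764, 440).

v_4 = (-764, 440)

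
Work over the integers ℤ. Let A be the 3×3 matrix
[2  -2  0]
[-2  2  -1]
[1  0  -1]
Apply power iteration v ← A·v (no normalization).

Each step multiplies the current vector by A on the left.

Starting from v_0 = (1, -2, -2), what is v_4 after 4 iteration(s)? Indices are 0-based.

v_0 = (1, -2, -2).
v_1 = A·v_0 = (6, -4, 3).
v_2 = A·v_1 = (20, -23, 3).
v_3 = A·v_2 = (86, -89, 17).
v_4 = A·v_3 = (350, -367, 69).

v_4 = (350, -367, 69)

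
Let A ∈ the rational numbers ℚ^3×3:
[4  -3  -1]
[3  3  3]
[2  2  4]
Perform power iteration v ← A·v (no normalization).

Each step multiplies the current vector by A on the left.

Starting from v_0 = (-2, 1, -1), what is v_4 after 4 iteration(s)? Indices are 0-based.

v_4 = (2390, -1836, -2000)

v_0 = (-2, 1, -1).
v_1 = A·v_0 = (-10, -6, -6).
v_2 = A·v_1 = (-16, -66, -56).
v_3 = A·v_2 = (190, -414, -388).
v_4 = A·v_3 = (2390, -1836, -2000).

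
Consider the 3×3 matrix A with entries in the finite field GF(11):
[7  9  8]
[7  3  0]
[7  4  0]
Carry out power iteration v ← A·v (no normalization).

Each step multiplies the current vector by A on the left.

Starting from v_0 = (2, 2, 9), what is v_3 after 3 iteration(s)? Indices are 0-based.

v_3 = (2, 8, 4)

v_0 = (2, 2, 9).
v_1 = A·v_0 = (5, 9, 0).
v_2 = A·v_1 = (6, 7, 5).
v_3 = A·v_2 = (2, 8, 4).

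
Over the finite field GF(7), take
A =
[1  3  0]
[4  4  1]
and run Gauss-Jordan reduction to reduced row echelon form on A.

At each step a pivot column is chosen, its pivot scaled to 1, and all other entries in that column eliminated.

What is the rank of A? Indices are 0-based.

[1] R0 /= 1  ⇒  (1, 3, 0)
     R1 -= 4·R0  ⇒  (0, 6, 1)
[2] R1 /= 6  ⇒  (0, 1, 6)
     R0 -= 3·R1  ⇒  (1, 0, 3)

rank = 2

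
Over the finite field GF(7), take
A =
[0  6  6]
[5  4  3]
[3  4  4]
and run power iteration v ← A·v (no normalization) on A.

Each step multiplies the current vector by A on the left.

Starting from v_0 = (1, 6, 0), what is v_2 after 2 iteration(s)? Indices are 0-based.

v_0 = (1, 6, 0).
v_1 = A·v_0 = (1, 1, 6).
v_2 = A·v_1 = (0, 6, 3).

v_2 = (0, 6, 3)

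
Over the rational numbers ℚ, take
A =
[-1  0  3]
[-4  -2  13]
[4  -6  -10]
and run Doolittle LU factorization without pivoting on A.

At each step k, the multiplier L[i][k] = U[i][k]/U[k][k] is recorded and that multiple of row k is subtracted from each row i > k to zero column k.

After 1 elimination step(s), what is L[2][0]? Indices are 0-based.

[col 0] pivot -1
  R1 -= 4*R0 → (0, -2, 1)  (L[1][0] := 4)
  R2 -= -4*R0 → (0, -6, 2)  (L[2][0] := -4)

L[2][0] = -4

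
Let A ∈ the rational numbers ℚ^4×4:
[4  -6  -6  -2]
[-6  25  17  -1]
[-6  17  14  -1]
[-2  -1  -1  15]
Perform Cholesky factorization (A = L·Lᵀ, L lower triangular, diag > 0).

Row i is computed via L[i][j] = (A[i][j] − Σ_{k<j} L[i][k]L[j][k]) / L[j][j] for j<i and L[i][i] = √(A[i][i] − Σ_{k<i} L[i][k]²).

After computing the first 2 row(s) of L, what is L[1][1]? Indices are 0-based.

Step 1: L[0][0] = √(4) = 2.
  L[1][0] = (-6) / L[0][0] = -3.
Step 2: L[1][1] = √(16) = 4.

L[1][1] = 4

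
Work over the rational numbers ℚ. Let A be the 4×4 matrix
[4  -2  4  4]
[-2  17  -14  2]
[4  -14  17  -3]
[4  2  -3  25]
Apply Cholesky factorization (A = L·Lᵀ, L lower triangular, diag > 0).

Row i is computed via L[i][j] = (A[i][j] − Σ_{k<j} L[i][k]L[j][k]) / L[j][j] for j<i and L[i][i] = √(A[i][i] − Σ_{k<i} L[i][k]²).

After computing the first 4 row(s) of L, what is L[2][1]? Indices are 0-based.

Step 1: L[0][0] = √(4) = 2.
  L[1][0] = (-2) / L[0][0] = -1.
Step 2: L[1][1] = √(16) = 4.
  L[2][0] = (4) / L[0][0] = 2.
  L[2][1] = (-12) / L[1][1] = -3.
Step 3: L[2][2] = √(4) = 2.
  L[3][0] = (4) / L[0][0] = 2.
  L[3][1] = (4) / L[1][1] = 1.
  L[3][2] = (-4) / L[2][2] = -2.
Step 4: L[3][3] = √(16) = 4.

L[2][1] = -3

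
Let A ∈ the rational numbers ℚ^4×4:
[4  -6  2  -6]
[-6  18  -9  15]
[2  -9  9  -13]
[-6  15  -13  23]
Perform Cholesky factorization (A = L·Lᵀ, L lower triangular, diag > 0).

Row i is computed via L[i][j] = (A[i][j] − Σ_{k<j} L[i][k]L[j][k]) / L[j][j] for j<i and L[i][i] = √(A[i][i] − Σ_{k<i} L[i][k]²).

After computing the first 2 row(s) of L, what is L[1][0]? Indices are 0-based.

L[1][0] = -3

Step 1: L[0][0] = √(4) = 2.
  L[1][0] = (-6) / L[0][0] = -3.
Step 2: L[1][1] = √(9) = 3.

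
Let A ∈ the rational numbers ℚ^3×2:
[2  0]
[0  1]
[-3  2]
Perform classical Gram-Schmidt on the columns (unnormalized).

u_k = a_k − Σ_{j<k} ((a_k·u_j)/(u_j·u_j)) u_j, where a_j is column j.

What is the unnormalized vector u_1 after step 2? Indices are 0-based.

u_1 = (12/13, 1, 8/13)

Step 1: u_0 = a_0 = (2, 0, -3).
Step 2: u_1 = a_1 − (-6/13)·u_0 = (12/13, 1, 8/13).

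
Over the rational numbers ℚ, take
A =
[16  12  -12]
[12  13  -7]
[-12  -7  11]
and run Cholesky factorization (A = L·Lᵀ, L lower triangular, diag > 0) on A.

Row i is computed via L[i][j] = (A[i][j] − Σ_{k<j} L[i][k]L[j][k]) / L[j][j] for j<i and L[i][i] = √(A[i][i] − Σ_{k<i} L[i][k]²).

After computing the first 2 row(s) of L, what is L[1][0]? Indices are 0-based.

Step 1: L[0][0] = √(16) = 4.
  L[1][0] = (12) / L[0][0] = 3.
Step 2: L[1][1] = √(4) = 2.

L[1][0] = 3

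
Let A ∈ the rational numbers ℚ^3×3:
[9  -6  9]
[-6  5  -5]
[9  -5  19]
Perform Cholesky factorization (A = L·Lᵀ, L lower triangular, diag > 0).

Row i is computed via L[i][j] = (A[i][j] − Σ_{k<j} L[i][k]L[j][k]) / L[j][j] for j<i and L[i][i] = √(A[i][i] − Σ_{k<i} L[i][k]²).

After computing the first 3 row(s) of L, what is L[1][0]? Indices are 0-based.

Step 1: L[0][0] = √(9) = 3.
  L[1][0] = (-6) / L[0][0] = -2.
Step 2: L[1][1] = √(1) = 1.
  L[2][0] = (9) / L[0][0] = 3.
  L[2][1] = (1) / L[1][1] = 1.
Step 3: L[2][2] = √(9) = 3.

L[1][0] = -2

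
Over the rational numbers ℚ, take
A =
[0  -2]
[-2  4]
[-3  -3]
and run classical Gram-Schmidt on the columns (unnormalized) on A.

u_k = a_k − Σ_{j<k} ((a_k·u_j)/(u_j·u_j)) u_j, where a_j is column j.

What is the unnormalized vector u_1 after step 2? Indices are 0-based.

u_1 = (-2, 54/13, -36/13)

Step 1: u_0 = a_0 = (0, -2, -3).
Step 2: u_1 = a_1 − (1/13)·u_0 = (-2, 54/13, -36/13).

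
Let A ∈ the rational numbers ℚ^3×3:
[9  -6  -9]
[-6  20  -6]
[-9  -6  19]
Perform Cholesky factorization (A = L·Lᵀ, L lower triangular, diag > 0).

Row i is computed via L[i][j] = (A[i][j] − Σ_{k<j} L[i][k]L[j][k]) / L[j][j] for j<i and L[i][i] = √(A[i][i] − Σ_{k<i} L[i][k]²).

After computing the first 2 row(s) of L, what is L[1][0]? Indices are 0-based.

L[1][0] = -2

Step 1: L[0][0] = √(9) = 3.
  L[1][0] = (-6) / L[0][0] = -2.
Step 2: L[1][1] = √(16) = 4.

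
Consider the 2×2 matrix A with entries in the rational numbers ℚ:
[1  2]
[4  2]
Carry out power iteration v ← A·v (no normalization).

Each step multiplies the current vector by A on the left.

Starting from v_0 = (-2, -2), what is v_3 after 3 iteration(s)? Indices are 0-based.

v_3 = (-126, -216)

v_0 = (-2, -2).
v_1 = A·v_0 = (-6, -12).
v_2 = A·v_1 = (-30, -48).
v_3 = A·v_2 = (-126, -216).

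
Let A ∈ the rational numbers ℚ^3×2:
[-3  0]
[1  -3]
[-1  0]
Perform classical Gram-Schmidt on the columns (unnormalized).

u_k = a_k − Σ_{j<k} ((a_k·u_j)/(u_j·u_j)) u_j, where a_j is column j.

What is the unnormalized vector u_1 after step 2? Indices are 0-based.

u_1 = (-9/11, -30/11, -3/11)

Step 1: u_0 = a_0 = (-3, 1, -1).
Step 2: u_1 = a_1 − (-3/11)·u_0 = (-9/11, -30/11, -3/11).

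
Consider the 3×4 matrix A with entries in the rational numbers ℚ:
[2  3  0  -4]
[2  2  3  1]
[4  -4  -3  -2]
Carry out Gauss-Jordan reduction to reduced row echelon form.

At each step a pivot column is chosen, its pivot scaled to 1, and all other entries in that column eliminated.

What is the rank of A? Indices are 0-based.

[1] R0 /= 2  ⇒  (1, 3/2, 0, -2)
     R1 -= 2·R0  ⇒  (0, -1, 3, 5)
     R2 -= 4·R0  ⇒  (0, -10, -3, 6)
[2] R1 /= -1  ⇒  (0, 1, -3, -5)
     R0 -= 3/2·R1  ⇒  (1, 0, 9/2, 11/2)
     R2 -= -10·R1  ⇒  (0, 0, -33, -44)
[3] R2 /= -33  ⇒  (0, 0, 1, 4/3)
     R0 -= 9/2·R2  ⇒  (1, 0, 0, -1/2)
     R1 -= -3·R2  ⇒  (0, 1, 0, -1)

rank = 3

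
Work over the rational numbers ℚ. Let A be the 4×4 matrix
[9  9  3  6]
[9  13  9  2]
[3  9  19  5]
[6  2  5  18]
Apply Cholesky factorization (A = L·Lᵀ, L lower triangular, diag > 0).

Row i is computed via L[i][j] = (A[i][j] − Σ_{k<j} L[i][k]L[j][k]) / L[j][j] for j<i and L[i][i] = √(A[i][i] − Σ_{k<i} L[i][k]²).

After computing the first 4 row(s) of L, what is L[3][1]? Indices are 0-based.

L[3][1] = -2

Step 1: L[0][0] = √(9) = 3.
  L[1][0] = (9) / L[0][0] = 3.
Step 2: L[1][1] = √(4) = 2.
  L[2][0] = (3) / L[0][0] = 1.
  L[2][1] = (6) / L[1][1] = 3.
Step 3: L[2][2] = √(9) = 3.
  L[3][0] = (6) / L[0][0] = 2.
  L[3][1] = (-4) / L[1][1] = -2.
  L[3][2] = (9) / L[2][2] = 3.
Step 4: L[3][3] = √(1) = 1.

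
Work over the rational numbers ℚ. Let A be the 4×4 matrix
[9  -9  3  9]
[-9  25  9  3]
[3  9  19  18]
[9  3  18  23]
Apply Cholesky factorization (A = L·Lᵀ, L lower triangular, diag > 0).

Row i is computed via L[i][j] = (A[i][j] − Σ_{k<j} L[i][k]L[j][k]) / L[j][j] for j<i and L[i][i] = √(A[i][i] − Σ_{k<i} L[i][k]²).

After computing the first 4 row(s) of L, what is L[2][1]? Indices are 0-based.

L[2][1] = 3

Step 1: L[0][0] = √(9) = 3.
  L[1][0] = (-9) / L[0][0] = -3.
Step 2: L[1][1] = √(16) = 4.
  L[2][0] = (3) / L[0][0] = 1.
  L[2][1] = (12) / L[1][1] = 3.
Step 3: L[2][2] = √(9) = 3.
  L[3][0] = (9) / L[0][0] = 3.
  L[3][1] = (12) / L[1][1] = 3.
  L[3][2] = (6) / L[2][2] = 2.
Step 4: L[3][3] = √(1) = 1.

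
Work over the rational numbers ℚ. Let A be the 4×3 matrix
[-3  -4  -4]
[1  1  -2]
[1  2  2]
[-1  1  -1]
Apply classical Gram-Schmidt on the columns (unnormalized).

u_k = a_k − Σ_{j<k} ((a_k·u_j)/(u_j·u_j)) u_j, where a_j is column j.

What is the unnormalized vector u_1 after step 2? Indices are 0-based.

Step 1: u_0 = a_0 = (-3, 1, 1, -1).
Step 2: u_1 = a_1 − (7/6)·u_0 = (-1/2, -1/6, 5/6, 13/6).

u_1 = (-1/2, -1/6, 5/6, 13/6)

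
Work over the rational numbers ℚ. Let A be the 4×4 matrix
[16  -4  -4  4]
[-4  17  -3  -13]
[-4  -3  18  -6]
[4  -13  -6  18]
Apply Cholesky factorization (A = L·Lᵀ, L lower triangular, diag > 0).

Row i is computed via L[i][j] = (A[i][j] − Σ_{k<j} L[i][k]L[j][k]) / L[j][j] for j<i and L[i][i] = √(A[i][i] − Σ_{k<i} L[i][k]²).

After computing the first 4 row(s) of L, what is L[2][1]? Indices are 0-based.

Step 1: L[0][0] = √(16) = 4.
  L[1][0] = (-4) / L[0][0] = -1.
Step 2: L[1][1] = √(16) = 4.
  L[2][0] = (-4) / L[0][0] = -1.
  L[2][1] = (-4) / L[1][1] = -1.
Step 3: L[2][2] = √(16) = 4.
  L[3][0] = (4) / L[0][0] = 1.
  L[3][1] = (-12) / L[1][1] = -3.
  L[3][2] = (-8) / L[2][2] = -2.
Step 4: L[3][3] = √(4) = 2.

L[2][1] = -1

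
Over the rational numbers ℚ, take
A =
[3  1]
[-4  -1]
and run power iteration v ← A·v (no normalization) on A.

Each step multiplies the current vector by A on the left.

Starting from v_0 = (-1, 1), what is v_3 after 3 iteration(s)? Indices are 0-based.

v_3 = (-4, 7)

v_0 = (-1, 1).
v_1 = A·v_0 = (-2, 3).
v_2 = A·v_1 = (-3, 5).
v_3 = A·v_2 = (-4, 7).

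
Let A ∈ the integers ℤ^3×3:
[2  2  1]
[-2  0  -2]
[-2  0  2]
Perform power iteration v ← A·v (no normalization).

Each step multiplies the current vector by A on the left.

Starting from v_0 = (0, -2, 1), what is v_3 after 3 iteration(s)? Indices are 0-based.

v_3 = (-2, -4, 36)

v_0 = (0, -2, 1).
v_1 = A·v_0 = (-3, -2, 2).
v_2 = A·v_1 = (-8, 2, 10).
v_3 = A·v_2 = (-2, -4, 36).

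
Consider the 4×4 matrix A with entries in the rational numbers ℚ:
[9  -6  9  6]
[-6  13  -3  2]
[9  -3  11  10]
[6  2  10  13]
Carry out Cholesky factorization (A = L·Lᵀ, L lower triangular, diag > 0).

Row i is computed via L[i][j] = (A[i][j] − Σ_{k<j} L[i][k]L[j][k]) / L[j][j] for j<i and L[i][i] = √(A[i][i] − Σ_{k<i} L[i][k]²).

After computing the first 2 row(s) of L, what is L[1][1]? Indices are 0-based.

Step 1: L[0][0] = √(9) = 3.
  L[1][0] = (-6) / L[0][0] = -2.
Step 2: L[1][1] = √(9) = 3.

L[1][1] = 3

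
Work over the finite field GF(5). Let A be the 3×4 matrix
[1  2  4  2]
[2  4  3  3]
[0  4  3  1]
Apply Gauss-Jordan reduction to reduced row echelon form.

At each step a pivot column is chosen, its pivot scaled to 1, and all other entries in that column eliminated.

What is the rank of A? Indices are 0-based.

rank = 3

step 1: normalize row 0 (÷1) = (1, 2, 4, 2)
  row 1: subtract 2×row0 = (0, 0, 0, 4)
step 2: exchange rows 1,2
step 2: normalize row 1 (÷4) = (0, 1, 2, 4)
  row 0: subtract 2×row1 = (1, 0, 0, 4)
skip col 2 (zero from row 2)
step 3: normalize row 2 (÷4) = (0, 0, 0, 1)
  row 0: subtract 4×row2 = (1, 0, 0, 0)
  row 1: subtract 4×row2 = (0, 1, 2, 0)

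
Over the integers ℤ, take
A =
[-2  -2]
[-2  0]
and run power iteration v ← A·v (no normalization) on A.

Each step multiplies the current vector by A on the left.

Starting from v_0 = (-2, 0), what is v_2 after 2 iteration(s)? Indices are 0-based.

v_0 = (-2, 0).
v_1 = A·v_0 = (4, 4).
v_2 = A·v_1 = (-16, -8).

v_2 = (-16, -8)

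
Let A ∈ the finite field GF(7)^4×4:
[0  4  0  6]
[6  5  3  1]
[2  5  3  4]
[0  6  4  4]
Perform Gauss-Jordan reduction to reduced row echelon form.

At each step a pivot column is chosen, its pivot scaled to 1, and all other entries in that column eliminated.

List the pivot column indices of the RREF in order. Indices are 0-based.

pivot columns: 0, 1, 2

pivot(0,0): swap R0↔R1
pivot(0,0)=6: scale R0 → (1, 2, 4, 6)
  clear (2,0): R2 −= (2)R0 → (0, 1, 2, 6)
pivot(1,1)=4: scale R1 → (0, 1, 0, 5)
  clear (0,1): R0 −= (2)R1 → (1, 0, 4, 3)
  clear (2,1): R2 −= (1)R1 → (0, 0, 2, 1)
  clear (3,1): R3 −= (6)R1 → (0, 0, 4, 2)
pivot(2,2)=2: scale R2 → (0, 0, 1, 4)
  clear (0,2): R0 −= (4)R2 → (1, 0, 0, 1)
  clear (3,2): R3 −= (4)R2 → (0, 0, 0, 0)
col 3: no nonzero at/below row 3; advance.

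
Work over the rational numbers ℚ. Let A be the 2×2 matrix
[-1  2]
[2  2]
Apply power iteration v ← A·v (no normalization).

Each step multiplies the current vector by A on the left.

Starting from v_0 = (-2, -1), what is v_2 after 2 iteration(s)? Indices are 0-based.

v_0 = (-2, -1).
v_1 = A·v_0 = (0, -6).
v_2 = A·v_1 = (-12, -12).

v_2 = (-12, -12)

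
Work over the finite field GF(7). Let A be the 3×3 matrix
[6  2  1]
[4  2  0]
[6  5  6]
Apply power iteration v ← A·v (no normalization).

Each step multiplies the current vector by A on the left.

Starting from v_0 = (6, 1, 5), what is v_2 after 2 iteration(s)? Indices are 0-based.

v_2 = (3, 0, 2)

v_0 = (6, 1, 5).
v_1 = A·v_0 = (1, 5, 1).
v_2 = A·v_1 = (3, 0, 2).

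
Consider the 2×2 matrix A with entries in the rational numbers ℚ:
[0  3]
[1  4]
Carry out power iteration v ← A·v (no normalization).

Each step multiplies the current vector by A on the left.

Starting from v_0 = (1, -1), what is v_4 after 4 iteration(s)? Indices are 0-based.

v_0 = (1, -1).
v_1 = A·v_0 = (-3, -3).
v_2 = A·v_1 = (-9, -15).
v_3 = A·v_2 = (-45, -69).
v_4 = A·v_3 = (-207, -321).

v_4 = (-207, -321)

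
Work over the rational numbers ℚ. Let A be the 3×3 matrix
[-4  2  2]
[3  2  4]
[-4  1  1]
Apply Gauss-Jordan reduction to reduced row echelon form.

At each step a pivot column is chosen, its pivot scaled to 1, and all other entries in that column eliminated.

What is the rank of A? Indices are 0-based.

[1] R0 /= -4  ⇒  (1, -1/2, -1/2)
     R1 -= 3·R0  ⇒  (0, 7/2, 11/2)
     R2 -= -4·R0  ⇒  (0, -1, -1)
[2] R1 /= 7/2  ⇒  (0, 1, 11/7)
     R0 -= -1/2·R1  ⇒  (1, 0, 2/7)
     R2 -= -1·R1  ⇒  (0, 0, 4/7)
[3] R2 /= 4/7  ⇒  (0, 0, 1)
     R0 -= 2/7·R2  ⇒  (1, 0, 0)
     R1 -= 11/7·R2  ⇒  (0, 1, 0)

rank = 3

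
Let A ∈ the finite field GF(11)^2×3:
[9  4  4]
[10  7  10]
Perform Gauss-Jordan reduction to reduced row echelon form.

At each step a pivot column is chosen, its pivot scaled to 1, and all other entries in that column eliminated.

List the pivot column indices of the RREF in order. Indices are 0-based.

[1] R0 /= 9  ⇒  (1, 9, 9)
     R1 -= 10·R0  ⇒  (0, 5, 8)
[2] R1 /= 5  ⇒  (0, 1, 6)
     R0 -= 9·R1  ⇒  (1, 0, 10)

pivot columns: 0, 1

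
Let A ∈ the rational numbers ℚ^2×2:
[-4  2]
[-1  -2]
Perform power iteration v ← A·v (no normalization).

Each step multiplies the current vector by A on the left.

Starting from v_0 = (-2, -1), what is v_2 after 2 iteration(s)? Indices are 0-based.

v_0 = (-2, -1).
v_1 = A·v_0 = (6, 4).
v_2 = A·v_1 = (-16, -14).

v_2 = (-16, -14)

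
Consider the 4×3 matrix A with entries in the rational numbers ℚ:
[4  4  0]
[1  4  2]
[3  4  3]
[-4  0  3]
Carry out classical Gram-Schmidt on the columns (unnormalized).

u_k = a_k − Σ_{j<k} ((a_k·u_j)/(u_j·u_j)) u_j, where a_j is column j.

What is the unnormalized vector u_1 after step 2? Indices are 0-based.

Step 1: u_0 = a_0 = (4, 1, 3, -4).
Step 2: u_1 = a_1 − (16/21)·u_0 = (20/21, 68/21, 12/7, 64/21).

u_1 = (20/21, 68/21, 12/7, 64/21)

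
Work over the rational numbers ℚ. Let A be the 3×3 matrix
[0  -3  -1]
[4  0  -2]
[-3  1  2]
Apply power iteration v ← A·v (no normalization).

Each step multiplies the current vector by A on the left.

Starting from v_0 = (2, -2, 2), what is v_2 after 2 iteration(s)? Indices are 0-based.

v_0 = (2, -2, 2).
v_1 = A·v_0 = (4, 4, -4).
v_2 = A·v_1 = (-8, 24, -16).

v_2 = (-8, 24, -16)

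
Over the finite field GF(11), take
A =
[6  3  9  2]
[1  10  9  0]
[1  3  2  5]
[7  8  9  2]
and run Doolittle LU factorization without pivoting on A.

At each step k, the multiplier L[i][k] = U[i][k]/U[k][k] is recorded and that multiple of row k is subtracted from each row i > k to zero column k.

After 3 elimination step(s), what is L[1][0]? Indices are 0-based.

L[1][0] = 2

k=0: U[0][0]=6
  eliminate (1,0): mult=2, new row 1: (0, 4, 2, 7); set L[1][0]=2
  eliminate (2,0): mult=2, new row 2: (0, 8, 6, 1); set L[2][0]=2
  eliminate (3,0): mult=3, new row 3: (0, 10, 4, 7); set L[3][0]=3
k=1: U[1][1]=4
  eliminate (2,1): mult=2, new row 2: (0, 0, 2, 9); set L[2][1]=2
  eliminate (3,1): mult=8, new row 3: (0, 0, 10, 6); set L[3][1]=8
k=2: U[2][2]=2
  eliminate (3,2): mult=5, new row 3: (0, 0, 0, 5); set L[3][2]=5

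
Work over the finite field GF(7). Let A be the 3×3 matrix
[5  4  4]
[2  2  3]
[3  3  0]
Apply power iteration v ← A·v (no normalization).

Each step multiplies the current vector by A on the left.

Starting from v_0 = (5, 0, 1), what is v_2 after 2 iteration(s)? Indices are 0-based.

v_2 = (5, 3, 0)

v_0 = (5, 0, 1).
v_1 = A·v_0 = (1, 6, 1).
v_2 = A·v_1 = (5, 3, 0).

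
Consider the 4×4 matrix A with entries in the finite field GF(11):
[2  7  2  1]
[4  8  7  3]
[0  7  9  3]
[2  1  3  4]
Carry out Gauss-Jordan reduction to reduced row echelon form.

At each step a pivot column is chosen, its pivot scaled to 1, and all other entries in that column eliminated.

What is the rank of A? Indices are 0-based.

pivot(0,0)=2: scale R0 → (1, 9, 1, 6)
  clear (1,0): R1 −= (4)R0 → (0, 5, 3, 1)
  clear (3,0): R3 −= (2)R0 → (0, 5, 1, 3)
pivot(1,1)=5: scale R1 → (0, 1, 5, 9)
  clear (0,1): R0 −= (9)R1 → (1, 0, 0, 2)
  clear (2,1): R2 −= (7)R1 → (0, 0, 7, 6)
  clear (3,1): R3 −= (5)R1 → (0, 0, 9, 2)
pivot(2,2)=7: scale R2 → (0, 0, 1, 4)
  clear (1,2): R1 −= (5)R2 → (0, 1, 0, 0)
  clear (3,2): R3 −= (9)R2 → (0, 0, 0, 10)
pivot(3,3)=10: scale R3 → (0, 0, 0, 1)
  clear (0,3): R0 −= (2)R3 → (1, 0, 0, 0)
  clear (2,3): R2 −= (4)R3 → (0, 0, 1, 0)

rank = 4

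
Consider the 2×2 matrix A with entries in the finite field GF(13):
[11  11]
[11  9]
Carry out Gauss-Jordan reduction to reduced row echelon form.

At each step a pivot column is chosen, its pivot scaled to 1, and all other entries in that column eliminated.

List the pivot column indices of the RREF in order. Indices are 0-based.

pivot columns: 0, 1

[1] R0 /= 11  ⇒  (1, 1)
     R1 -= 11·R0  ⇒  (0, 11)
[2] R1 /= 11  ⇒  (0, 1)
     R0 -= 1·R1  ⇒  (1, 0)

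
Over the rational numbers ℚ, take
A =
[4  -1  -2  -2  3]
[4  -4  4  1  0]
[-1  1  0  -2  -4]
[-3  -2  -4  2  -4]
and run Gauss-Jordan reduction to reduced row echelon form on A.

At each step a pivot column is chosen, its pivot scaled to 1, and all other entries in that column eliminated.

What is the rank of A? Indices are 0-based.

rank = 4

step 1: normalize row 0 (÷4) = (1, -1/4, -1/2, -1/2, 3/4)
  row 1: subtract 4×row0 = (0, -3, 6, 3, -3)
  row 2: subtract -1×row0 = (0, 3/4, -1/2, -5/2, -13/4)
  row 3: subtract -3×row0 = (0, -11/4, -11/2, 1/2, -7/4)
step 2: normalize row 1 (÷-3) = (0, 1, -2, -1, 1)
  row 0: subtract -1/4×row1 = (1, 0, -1, -3/4, 1)
  row 2: subtract 3/4×row1 = (0, 0, 1, -7/4, -4)
  row 3: subtract -11/4×row1 = (0, 0, -11, -9/4, 1)
step 3: normalize row 2 (÷1) = (0, 0, 1, -7/4, -4)
  row 0: subtract -1×row2 = (1, 0, 0, -5/2, -3)
  row 1: subtract -2×row2 = (0, 1, 0, -9/2, -7)
  row 3: subtract -11×row2 = (0, 0, 0, -43/2, -43)
step 4: normalize row 3 (÷-43/2) = (0, 0, 0, 1, 2)
  row 0: subtract -5/2×row3 = (1, 0, 0, 0, 2)
  row 1: subtract -9/2×row3 = (0, 1, 0, 0, 2)
  row 2: subtract -7/4×row3 = (0, 0, 1, 0, -1/2)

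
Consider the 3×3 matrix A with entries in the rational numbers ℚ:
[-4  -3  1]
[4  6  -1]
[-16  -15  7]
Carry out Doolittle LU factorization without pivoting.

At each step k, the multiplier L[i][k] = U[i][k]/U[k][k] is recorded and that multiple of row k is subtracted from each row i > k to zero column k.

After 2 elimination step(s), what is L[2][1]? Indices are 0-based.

L[2][1] = -1

[col 0] pivot -4
  R1 -= -1*R0 → (0, 3, 0)  (L[1][0] := -1)
  R2 -= 4*R0 → (0, -3, 3)  (L[2][0] := 4)
[col 1] pivot 3
  R2 -= -1*R1 → (0, 0, 3)  (L[2][1] := -1)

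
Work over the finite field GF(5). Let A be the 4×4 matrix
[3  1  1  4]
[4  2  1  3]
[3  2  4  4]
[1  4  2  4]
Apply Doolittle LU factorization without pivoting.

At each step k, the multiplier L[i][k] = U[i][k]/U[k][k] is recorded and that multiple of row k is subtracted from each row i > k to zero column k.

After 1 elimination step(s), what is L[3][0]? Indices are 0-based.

Step 1: pivot at (0,0) is 3.
  row1 ← row1 − (3)·row0  ⇒  L[1][0]=3, U row1=(0, 4, 3, 1)
  row2 ← row2 − (1)·row0  ⇒  L[2][0]=1, U row2=(0, 1, 3, 0)
  row3 ← row3 − (2)·row0  ⇒  L[3][0]=2, U row3=(0, 2, 0, 1)

L[3][0] = 2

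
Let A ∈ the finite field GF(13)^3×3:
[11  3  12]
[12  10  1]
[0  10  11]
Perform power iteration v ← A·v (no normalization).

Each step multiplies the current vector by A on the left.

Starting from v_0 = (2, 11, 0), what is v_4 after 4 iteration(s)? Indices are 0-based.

v_4 = (5, 4, 10)

v_0 = (2, 11, 0).
v_1 = A·v_0 = (3, 4, 6).
v_2 = A·v_1 = (0, 4, 2).
v_3 = A·v_2 = (10, 3, 10).
v_4 = A·v_3 = (5, 4, 10).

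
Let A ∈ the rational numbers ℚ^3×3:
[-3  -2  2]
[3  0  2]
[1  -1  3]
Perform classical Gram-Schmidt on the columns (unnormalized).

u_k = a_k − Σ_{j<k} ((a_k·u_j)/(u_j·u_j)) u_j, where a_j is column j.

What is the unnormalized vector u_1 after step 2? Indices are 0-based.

u_1 = (-23/19, -15/19, -24/19)

Step 1: u_0 = a_0 = (-3, 3, 1).
Step 2: u_1 = a_1 − (5/19)·u_0 = (-23/19, -15/19, -24/19).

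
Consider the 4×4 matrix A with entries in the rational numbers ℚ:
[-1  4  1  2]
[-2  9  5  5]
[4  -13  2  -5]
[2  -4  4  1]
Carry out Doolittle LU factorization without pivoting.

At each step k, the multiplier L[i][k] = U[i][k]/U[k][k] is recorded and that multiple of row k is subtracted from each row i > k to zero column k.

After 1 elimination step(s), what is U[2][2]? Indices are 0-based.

[col 0] pivot -1
  R1 -= 2*R0 → (0, 1, 3, 1)  (L[1][0] := 2)
  R2 -= -4*R0 → (0, 3, 6, 3)  (L[2][0] := -4)
  R3 -= -2*R0 → (0, 4, 6, 5)  (L[3][0] := -2)

U[2][2] = 6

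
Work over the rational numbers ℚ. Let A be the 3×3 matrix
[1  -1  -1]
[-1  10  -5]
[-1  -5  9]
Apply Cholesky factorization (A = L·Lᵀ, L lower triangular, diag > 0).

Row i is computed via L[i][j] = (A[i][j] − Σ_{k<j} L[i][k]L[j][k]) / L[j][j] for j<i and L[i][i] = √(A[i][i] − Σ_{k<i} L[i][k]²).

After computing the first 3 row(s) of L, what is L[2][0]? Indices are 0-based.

Step 1: L[0][0] = √(1) = 1.
  L[1][0] = (-1) / L[0][0] = -1.
Step 2: L[1][1] = √(9) = 3.
  L[2][0] = (-1) / L[0][0] = -1.
  L[2][1] = (-6) / L[1][1] = -2.
Step 3: L[2][2] = √(4) = 2.

L[2][0] = -1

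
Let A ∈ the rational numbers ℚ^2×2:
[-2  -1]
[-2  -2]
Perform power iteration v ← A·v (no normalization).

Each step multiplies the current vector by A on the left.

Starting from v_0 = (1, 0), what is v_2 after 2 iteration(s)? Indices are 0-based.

v_2 = (6, 8)

v_0 = (1, 0).
v_1 = A·v_0 = (-2, -2).
v_2 = A·v_1 = (6, 8).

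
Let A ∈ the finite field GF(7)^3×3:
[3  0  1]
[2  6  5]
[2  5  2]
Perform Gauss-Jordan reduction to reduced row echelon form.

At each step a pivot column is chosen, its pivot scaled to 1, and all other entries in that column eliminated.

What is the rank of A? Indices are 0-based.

rank = 3

[1] R0 /= 3  ⇒  (1, 0, 5)
     R1 -= 2·R0  ⇒  (0, 6, 2)
     R2 -= 2·R0  ⇒  (0, 5, 6)
[2] R1 /= 6  ⇒  (0, 1, 5)
     R2 -= 5·R1  ⇒  (0, 0, 2)
[3] R2 /= 2  ⇒  (0, 0, 1)
     R0 -= 5·R2  ⇒  (1, 0, 0)
     R1 -= 5·R2  ⇒  (0, 1, 0)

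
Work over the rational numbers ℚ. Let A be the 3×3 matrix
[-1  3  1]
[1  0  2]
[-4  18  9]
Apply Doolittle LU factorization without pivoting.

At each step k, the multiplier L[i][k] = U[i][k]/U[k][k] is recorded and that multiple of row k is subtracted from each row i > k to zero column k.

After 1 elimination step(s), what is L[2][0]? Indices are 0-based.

k=0: U[0][0]=-1
  eliminate (1,0): mult=-1, new row 1: (0, 3, 3); set L[1][0]=-1
  eliminate (2,0): mult=4, new row 2: (0, 6, 5); set L[2][0]=4

L[2][0] = 4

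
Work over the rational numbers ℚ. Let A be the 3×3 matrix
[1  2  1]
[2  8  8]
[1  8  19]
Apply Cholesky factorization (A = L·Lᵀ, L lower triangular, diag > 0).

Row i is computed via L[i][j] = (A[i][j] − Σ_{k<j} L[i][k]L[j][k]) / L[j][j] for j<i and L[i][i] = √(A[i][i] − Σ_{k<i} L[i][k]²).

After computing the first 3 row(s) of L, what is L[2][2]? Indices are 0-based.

L[2][2] = 3

Step 1: L[0][0] = √(1) = 1.
  L[1][0] = (2) / L[0][0] = 2.
Step 2: L[1][1] = √(4) = 2.
  L[2][0] = (1) / L[0][0] = 1.
  L[2][1] = (6) / L[1][1] = 3.
Step 3: L[2][2] = √(9) = 3.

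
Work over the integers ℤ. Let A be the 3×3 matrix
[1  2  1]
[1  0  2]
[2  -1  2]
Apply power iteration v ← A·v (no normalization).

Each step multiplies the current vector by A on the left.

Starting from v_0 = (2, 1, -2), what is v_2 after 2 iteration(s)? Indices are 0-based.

v_0 = (2, 1, -2).
v_1 = A·v_0 = (2, -2, -1).
v_2 = A·v_1 = (-3, 0, 4).

v_2 = (-3, 0, 4)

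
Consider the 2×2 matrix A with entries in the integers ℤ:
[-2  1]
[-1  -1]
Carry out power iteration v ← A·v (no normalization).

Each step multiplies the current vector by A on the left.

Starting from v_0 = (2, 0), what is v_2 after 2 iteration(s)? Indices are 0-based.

v_0 = (2, 0).
v_1 = A·v_0 = (-4, -2).
v_2 = A·v_1 = (6, 6).

v_2 = (6, 6)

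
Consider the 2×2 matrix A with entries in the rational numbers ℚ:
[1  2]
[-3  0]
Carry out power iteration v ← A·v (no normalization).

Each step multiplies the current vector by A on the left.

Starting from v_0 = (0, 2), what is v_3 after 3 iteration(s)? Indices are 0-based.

v_0 = (0, 2).
v_1 = A·v_0 = (4, 0).
v_2 = A·v_1 = (4, -12).
v_3 = A·v_2 = (-20, -12).

v_3 = (-20, -12)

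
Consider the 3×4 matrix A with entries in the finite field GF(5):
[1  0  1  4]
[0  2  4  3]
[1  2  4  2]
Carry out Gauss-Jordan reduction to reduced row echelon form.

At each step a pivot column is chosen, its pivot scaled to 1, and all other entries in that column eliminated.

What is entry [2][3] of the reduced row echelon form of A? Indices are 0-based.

step 1: normalize row 0 (÷1) = (1, 0, 1, 4)
  row 2: subtract 1×row0 = (0, 2, 3, 3)
step 2: normalize row 1 (÷2) = (0, 1, 2, 4)
  row 2: subtract 2×row1 = (0, 0, 4, 0)
step 3: normalize row 2 (÷4) = (0, 0, 1, 0)
  row 0: subtract 1×row2 = (1, 0, 0, 4)
  row 1: subtract 2×row2 = (0, 1, 0, 4)

M[2][3] = 0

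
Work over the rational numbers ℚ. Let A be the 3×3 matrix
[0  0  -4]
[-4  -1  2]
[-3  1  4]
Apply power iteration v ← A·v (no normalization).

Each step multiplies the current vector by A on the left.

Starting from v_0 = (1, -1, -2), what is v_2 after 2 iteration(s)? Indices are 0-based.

v_0 = (1, -1, -2).
v_1 = A·v_0 = (8, -7, -12).
v_2 = A·v_1 = (48, -49, -79).

v_2 = (48, -49, -79)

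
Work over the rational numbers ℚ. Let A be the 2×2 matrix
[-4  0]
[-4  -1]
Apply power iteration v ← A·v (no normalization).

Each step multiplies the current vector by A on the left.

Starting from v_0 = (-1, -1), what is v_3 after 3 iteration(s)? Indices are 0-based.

v_3 = (64, 85)

v_0 = (-1, -1).
v_1 = A·v_0 = (4, 5).
v_2 = A·v_1 = (-16, -21).
v_3 = A·v_2 = (64, 85).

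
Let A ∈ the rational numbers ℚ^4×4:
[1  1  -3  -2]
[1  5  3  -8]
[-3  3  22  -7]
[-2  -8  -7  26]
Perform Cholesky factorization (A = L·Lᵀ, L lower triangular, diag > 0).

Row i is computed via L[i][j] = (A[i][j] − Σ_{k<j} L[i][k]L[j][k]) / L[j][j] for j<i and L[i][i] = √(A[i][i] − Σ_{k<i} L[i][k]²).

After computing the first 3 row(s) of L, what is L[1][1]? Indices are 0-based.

L[1][1] = 2

Step 1: L[0][0] = √(1) = 1.
  L[1][0] = (1) / L[0][0] = 1.
Step 2: L[1][1] = √(4) = 2.
  L[2][0] = (-3) / L[0][0] = -3.
  L[2][1] = (6) / L[1][1] = 3.
Step 3: L[2][2] = √(4) = 2.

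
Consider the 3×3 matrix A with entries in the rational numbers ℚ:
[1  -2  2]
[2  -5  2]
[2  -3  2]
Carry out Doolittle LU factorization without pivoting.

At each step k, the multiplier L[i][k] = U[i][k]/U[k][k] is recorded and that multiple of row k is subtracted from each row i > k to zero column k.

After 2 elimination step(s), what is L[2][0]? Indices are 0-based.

Step 1: pivot at (0,0) is 1.
  row1 ← row1 − (2)·row0  ⇒  L[1][0]=2, U row1=(0, -1, -2)
  row2 ← row2 − (2)·row0  ⇒  L[2][0]=2, U row2=(0, 1, -2)
Step 2: pivot at (1,1) is -1.
  row2 ← row2 − (-1)·row1  ⇒  L[2][1]=-1, U row2=(0, 0, -4)

L[2][0] = 2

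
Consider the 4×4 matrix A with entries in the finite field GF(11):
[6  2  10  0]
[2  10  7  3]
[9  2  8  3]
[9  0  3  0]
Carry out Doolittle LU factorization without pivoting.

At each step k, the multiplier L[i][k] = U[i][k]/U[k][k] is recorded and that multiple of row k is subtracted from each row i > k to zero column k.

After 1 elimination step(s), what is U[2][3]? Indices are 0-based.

U[2][3] = 3

Step 1: pivot at (0,0) is 6.
  row1 ← row1 − (4)·row0  ⇒  L[1][0]=4, U row1=(0, 2, 0, 3)
  row2 ← row2 − (7)·row0  ⇒  L[2][0]=7, U row2=(0, 10, 4, 3)
  row3 ← row3 − (7)·row0  ⇒  L[3][0]=7, U row3=(0, 8, 10, 0)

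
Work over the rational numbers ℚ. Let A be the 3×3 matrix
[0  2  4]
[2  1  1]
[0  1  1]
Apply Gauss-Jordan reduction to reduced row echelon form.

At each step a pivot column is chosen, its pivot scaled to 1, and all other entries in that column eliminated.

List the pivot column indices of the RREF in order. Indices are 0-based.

[1] R0 <-> R1
[1] R0 /= 2  ⇒  (1, 1/2, 1/2)
[2] R1 /= 2  ⇒  (0, 1, 2)
     R0 -= 1/2·R1  ⇒  (1, 0, -1/2)
     R2 -= 1·R1  ⇒  (0, 0, -1)
[3] R2 /= -1  ⇒  (0, 0, 1)
     R0 -= -1/2·R2  ⇒  (1, 0, 0)
     R1 -= 2·R2  ⇒  (0, 1, 0)

pivot columns: 0, 1, 2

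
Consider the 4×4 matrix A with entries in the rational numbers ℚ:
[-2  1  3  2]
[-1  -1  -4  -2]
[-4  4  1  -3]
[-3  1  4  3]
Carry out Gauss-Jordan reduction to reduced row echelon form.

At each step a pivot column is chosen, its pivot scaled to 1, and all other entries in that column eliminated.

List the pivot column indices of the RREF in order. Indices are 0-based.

[1] R0 /= -2  ⇒  (1, -1/2, -3/2, -1)
     R1 -= -1·R0  ⇒  (0, -3/2, -11/2, -3)
     R2 -= -4·R0  ⇒  (0, 2, -5, -7)
     R3 -= -3·R0  ⇒  (0, -1/2, -1/2, 0)
[2] R1 /= -3/2  ⇒  (0, 1, 11/3, 2)
     R0 -= -1/2·R1  ⇒  (1, 0, 1/3, 0)
     R2 -= 2·R1  ⇒  (0, 0, -37/3, -11)
     R3 -= -1/2·R1  ⇒  (0, 0, 4/3, 1)
[3] R2 /= -37/3  ⇒  (0, 0, 1, 33/37)
     R0 -= 1/3·R2  ⇒  (1, 0, 0, -11/37)
     R1 -= 11/3·R2  ⇒  (0, 1, 0, -47/37)
     R3 -= 4/3·R2  ⇒  (0, 0, 0, -7/37)
[4] R3 /= -7/37  ⇒  (0, 0, 0, 1)
     R0 -= -11/37·R3  ⇒  (1, 0, 0, 0)
     R1 -= -47/37·R3  ⇒  (0, 1, 0, 0)
     R2 -= 33/37·R3  ⇒  (0, 0, 1, 0)

pivot columns: 0, 1, 2, 3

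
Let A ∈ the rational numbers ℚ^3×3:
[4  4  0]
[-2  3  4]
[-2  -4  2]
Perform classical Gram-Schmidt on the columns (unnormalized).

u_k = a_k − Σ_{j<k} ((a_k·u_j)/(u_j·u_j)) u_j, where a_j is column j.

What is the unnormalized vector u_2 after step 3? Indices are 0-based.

u_2 = (84/55, 48/55, 24/11)

Step 1: u_0 = a_0 = (4, -2, -2).
Step 2: u_1 = a_1 − (3/4)·u_0 = (1, 9/2, -5/2).
Step 3: u_2 = a_2 − (-1/2)·u_0 − (26/55)·u_1 = (84/55, 48/55, 24/11).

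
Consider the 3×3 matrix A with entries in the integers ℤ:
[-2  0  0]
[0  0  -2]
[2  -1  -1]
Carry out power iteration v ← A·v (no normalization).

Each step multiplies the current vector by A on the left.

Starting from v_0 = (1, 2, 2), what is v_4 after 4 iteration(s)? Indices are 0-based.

v_4 = (16, -4, -14)

v_0 = (1, 2, 2).
v_1 = A·v_0 = (-2, -4, -2).
v_2 = A·v_1 = (4, 4, 2).
v_3 = A·v_2 = (-8, -4, 2).
v_4 = A·v_3 = (16, -4, -14).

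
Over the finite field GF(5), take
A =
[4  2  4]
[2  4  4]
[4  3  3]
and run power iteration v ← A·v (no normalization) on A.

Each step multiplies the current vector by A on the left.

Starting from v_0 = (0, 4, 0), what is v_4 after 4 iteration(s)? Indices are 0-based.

v_0 = (0, 4, 0).
v_1 = A·v_0 = (3, 1, 2).
v_2 = A·v_1 = (2, 3, 1).
v_3 = A·v_2 = (3, 0, 0).
v_4 = A·v_3 = (2, 1, 2).

v_4 = (2, 1, 2)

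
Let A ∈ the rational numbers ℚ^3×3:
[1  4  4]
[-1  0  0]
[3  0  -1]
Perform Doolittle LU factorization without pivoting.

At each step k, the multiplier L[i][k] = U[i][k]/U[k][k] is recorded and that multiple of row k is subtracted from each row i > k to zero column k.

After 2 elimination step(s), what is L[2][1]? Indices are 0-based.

L[2][1] = -3

[col 0] pivot 1
  R1 -= -1*R0 → (0, 4, 4)  (L[1][0] := -1)
  R2 -= 3*R0 → (0, -12, -13)  (L[2][0] := 3)
[col 1] pivot 4
  R2 -= -3*R1 → (0, 0, -1)  (L[2][1] := -3)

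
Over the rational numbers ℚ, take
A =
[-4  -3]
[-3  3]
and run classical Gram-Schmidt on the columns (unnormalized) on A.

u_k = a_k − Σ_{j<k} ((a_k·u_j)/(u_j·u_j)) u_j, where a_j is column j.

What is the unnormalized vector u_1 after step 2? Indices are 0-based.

u_1 = (-63/25, 84/25)

Step 1: u_0 = a_0 = (-4, -3).
Step 2: u_1 = a_1 − (3/25)·u_0 = (-63/25, 84/25).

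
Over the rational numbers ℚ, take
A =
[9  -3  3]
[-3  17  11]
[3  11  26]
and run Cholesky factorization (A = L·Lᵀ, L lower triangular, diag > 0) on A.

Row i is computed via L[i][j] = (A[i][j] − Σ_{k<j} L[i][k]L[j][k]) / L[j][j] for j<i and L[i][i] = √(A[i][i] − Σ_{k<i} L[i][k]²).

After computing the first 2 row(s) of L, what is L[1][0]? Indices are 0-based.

L[1][0] = -1

Step 1: L[0][0] = √(9) = 3.
  L[1][0] = (-3) / L[0][0] = -1.
Step 2: L[1][1] = √(16) = 4.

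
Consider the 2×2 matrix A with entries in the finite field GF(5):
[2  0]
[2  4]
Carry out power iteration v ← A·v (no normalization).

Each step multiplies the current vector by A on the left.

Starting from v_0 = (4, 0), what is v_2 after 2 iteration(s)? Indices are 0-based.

v_2 = (1, 3)

v_0 = (4, 0).
v_1 = A·v_0 = (3, 3).
v_2 = A·v_1 = (1, 3).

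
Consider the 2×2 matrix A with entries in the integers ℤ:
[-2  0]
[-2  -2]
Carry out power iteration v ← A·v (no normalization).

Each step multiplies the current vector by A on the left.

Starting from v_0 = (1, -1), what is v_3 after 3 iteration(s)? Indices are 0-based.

v_3 = (-8, -16)

v_0 = (1, -1).
v_1 = A·v_0 = (-2, 0).
v_2 = A·v_1 = (4, 4).
v_3 = A·v_2 = (-8, -16).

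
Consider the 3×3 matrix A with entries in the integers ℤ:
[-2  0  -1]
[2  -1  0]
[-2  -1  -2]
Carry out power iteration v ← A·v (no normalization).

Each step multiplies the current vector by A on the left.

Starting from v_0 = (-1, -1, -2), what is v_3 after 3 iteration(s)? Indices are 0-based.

v_0 = (-1, -1, -2).
v_1 = A·v_0 = (4, -1, 7).
v_2 = A·v_1 = (-15, 9, -21).
v_3 = A·v_2 = (51, -39, 63).

v_3 = (51, -39, 63)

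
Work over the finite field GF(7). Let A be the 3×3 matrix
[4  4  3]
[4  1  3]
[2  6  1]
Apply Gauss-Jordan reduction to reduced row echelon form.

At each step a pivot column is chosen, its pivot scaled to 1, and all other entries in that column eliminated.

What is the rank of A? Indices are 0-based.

rank = 3

step 1: normalize row 0 (÷4) = (1, 1, 6)
  row 1: subtract 4×row0 = (0, 4, 0)
  row 2: subtract 2×row0 = (0, 4, 3)
step 2: normalize row 1 (÷4) = (0, 1, 0)
  row 0: subtract 1×row1 = (1, 0, 6)
  row 2: subtract 4×row1 = (0, 0, 3)
step 3: normalize row 2 (÷3) = (0, 0, 1)
  row 0: subtract 6×row2 = (1, 0, 0)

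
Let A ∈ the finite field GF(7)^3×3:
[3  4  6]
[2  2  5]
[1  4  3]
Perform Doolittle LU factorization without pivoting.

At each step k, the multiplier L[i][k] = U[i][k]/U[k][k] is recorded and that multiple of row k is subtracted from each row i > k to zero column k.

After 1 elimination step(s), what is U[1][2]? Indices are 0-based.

[col 0] pivot 3
  R1 -= 3*R0 → (0, 4, 1)  (L[1][0] := 3)
  R2 -= 5*R0 → (0, 5, 1)  (L[2][0] := 5)

U[1][2] = 1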